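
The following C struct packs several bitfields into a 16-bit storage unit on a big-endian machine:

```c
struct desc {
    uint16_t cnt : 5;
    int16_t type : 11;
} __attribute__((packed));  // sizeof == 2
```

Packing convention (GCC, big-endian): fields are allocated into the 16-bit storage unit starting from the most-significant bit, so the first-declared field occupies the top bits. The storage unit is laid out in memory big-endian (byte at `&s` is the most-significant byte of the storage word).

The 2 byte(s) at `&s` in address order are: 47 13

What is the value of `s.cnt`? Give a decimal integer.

[0]=0x47 [1]=0x13 (big-endian) → word 0x4713
cnt [11+:5] = (word>>11) & 0x1f = 8  ←
type [0+:11] = (word>>0) & 0x7ff = 1811

8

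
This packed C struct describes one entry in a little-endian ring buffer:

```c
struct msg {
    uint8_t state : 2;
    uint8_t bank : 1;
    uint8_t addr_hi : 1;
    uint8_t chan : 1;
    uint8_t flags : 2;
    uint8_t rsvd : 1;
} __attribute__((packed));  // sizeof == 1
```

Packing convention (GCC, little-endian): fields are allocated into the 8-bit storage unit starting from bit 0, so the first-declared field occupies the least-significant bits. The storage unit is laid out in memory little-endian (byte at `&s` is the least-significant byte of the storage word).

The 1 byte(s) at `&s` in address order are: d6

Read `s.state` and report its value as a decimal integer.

2

[0]=0xd6 (little-endian) → word 0xd6
state:2 @ bit 0 → (0xd6>>0)&0x3 = 0x2  ←
bank:1 @ bit 2 → (0xd6>>2)&0x1 = 0x1
addr_hi:1 @ bit 3 → (0xd6>>3)&0x1 = 0x0
chan:1 @ bit 4 → (0xd6>>4)&0x1 = 0x1
flags:2 @ bit 5 → (0xd6>>5)&0x3 = 0x2
rsvd:1 @ bit 7 → (0xd6>>7)&0x1 = 0x1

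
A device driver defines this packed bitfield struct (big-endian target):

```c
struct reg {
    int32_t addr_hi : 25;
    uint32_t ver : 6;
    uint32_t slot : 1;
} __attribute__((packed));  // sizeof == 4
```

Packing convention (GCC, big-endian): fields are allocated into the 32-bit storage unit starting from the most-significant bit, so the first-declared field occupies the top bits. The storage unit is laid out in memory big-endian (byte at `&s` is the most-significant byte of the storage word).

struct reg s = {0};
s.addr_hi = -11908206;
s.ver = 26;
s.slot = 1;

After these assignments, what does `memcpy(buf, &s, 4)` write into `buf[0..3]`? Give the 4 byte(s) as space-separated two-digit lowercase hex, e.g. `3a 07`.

a5 25 c9 35

addr_hi (25b) val=-11908206 bits=0x14a4b92 at bit 7: 0xa525c900
ver (6b) val=26 bits=0x1a at bit 1: 0xa525c934
slot (1b) val=1 bits=0x1 at bit 0: 0xa525c935
word = 0xa525c935 → big-endian bytes:
  [0]=0xa5  [1]=0x25  [2]=0xc9  [3]=0x35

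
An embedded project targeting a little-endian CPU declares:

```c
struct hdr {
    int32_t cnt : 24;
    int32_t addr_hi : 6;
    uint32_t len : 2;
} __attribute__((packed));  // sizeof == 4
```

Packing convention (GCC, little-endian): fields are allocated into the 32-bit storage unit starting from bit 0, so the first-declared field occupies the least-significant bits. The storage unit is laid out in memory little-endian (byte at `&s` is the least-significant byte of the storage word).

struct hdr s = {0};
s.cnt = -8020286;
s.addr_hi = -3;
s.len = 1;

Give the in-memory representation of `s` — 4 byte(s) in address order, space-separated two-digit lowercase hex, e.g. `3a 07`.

c2 9e 85 7d

cnt (24b) val=-8020286 bits=0x859ec2 at bit 0: 0x00859ec2
addr_hi (6b) val=-3 bits=0x3d at bit 24: 0x3d859ec2
len (2b) val=1 bits=0x1 at bit 30: 0x7d859ec2
word = 0x7d859ec2 → little-endian bytes:
  [0]=0xc2  [1]=0x9e  [2]=0x85  [3]=0x7d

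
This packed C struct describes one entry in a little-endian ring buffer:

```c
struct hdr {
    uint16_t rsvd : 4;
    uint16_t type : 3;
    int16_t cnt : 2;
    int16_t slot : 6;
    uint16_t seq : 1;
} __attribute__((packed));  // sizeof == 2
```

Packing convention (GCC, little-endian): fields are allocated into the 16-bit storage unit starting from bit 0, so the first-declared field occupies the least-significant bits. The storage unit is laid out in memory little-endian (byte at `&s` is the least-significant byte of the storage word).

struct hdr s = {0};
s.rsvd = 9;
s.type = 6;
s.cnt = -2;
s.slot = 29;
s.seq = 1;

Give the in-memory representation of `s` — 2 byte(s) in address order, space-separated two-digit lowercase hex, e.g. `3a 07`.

69 bb

[0+:4] rsvd=9 & 0xf = 0x9; word=0x0009
[4+:3] type=6 & 0x7 = 0x6; word=0x0069
[7+:2] cnt=-2 & 0x3 = 0x2; word=0x0169
[9+:6] slot=29 & 0x3f = 0x1d; word=0x3b69
[15+:1] seq=1 & 0x1 = 0x1; word=0xbb69
word = 0xbb69 → little-endian bytes:
  [0]=0x69  [1]=0xbb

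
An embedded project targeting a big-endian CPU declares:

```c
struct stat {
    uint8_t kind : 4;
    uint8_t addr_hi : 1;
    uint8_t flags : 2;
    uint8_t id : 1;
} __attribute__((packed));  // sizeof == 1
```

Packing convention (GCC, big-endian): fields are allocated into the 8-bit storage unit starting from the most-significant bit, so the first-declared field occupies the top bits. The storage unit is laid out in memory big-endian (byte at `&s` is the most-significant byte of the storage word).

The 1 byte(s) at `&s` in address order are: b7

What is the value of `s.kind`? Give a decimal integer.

[0]=0xb7 (big-endian) → word 0xb7
kind:4 @ bit 4 → (0xb7>>4)&0xf = 0xb  ←
addr_hi:1 @ bit 3 → (0xb7>>3)&0x1 = 0x0
flags:2 @ bit 1 → (0xb7>>1)&0x3 = 0x3
id:1 @ bit 0 → (0xb7>>0)&0x1 = 0x1

11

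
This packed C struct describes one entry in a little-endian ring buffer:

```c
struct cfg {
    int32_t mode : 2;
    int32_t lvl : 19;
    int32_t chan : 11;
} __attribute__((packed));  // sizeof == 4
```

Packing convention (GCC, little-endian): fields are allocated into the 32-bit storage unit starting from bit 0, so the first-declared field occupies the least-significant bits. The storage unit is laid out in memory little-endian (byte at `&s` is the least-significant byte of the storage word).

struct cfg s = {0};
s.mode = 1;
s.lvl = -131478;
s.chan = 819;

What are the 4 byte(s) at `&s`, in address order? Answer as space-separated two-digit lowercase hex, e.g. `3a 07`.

[0+:2] mode=1 & 0x3 = 0x1; word=0x00000001
[2+:19] lvl=-131478 & 0x7ffff = 0x5fe6a; word=0x0017f9a9
[21+:11] chan=819 & 0x7ff = 0x333; word=0x6677f9a9
word = 0x6677f9a9 → little-endian bytes:
  [0]=0xa9  [1]=0xf9  [2]=0x77  [3]=0x66

a9 f9 77 66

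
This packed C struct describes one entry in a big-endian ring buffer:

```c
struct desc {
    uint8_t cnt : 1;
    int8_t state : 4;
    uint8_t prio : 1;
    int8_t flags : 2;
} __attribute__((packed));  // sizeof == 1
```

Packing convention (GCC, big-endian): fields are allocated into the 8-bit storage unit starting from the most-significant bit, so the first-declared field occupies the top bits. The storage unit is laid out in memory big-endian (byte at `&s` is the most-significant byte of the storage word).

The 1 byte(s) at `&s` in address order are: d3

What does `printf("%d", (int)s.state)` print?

-6

[0]=0xd3 (big-endian) → word 0xd3
cnt:1 @ bit 7 → (0xd3>>7)&0x1 = 0x1
state:4 @ bit 3 → (0xd3>>3)&0xf = 0xa  ←
prio:1 @ bit 2 → (0xd3>>2)&0x1 = 0x0
flags:2 @ bit 0 → (0xd3>>0)&0x3 = 0x3
state signed 4b, MSB=1: 10 - 16 = -6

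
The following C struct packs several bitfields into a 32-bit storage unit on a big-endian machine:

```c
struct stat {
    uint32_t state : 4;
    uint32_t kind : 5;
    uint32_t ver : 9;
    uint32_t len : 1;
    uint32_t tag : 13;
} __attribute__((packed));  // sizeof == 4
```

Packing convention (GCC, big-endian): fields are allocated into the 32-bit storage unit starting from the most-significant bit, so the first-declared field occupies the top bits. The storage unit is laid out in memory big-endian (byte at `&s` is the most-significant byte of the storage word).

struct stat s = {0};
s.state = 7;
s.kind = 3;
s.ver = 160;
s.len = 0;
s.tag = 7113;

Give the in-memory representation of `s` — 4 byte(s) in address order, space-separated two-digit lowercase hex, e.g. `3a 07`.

71 a8 1b c9

[28+:4] state=7 & 0xf = 0x7; word=0x70000000
[23+:5] kind=3 & 0x1f = 0x3; word=0x71800000
[14+:9] ver=160 & 0x1ff = 0xa0; word=0x71a80000
[13+:1] len=0 & 0x1 = 0x0; word=0x71a80000
[0+:13] tag=7113 & 0x1fff = 0x1bc9; word=0x71a81bc9
word = 0x71a81bc9 → big-endian bytes:
  [0]=0x71  [1]=0xa8  [2]=0x1b  [3]=0xc9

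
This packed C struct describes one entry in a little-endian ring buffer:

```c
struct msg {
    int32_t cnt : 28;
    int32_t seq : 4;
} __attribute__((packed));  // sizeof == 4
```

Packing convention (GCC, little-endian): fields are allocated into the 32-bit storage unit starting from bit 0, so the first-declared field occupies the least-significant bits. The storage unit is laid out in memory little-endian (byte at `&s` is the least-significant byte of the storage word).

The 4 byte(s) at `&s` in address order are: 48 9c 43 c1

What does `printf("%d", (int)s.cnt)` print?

[0]=0x48 [1]=0x9c [2]=0x43 [3]=0xc1 (little-endian) → word 0xc1439c48
cnt [0+:28] = (word>>0) & 0xfffffff = 21208136  ←
seq [28+:4] = (word>>28) & 0xf = 12
cnt signed 28b, MSB=0: value = 21208136

21208136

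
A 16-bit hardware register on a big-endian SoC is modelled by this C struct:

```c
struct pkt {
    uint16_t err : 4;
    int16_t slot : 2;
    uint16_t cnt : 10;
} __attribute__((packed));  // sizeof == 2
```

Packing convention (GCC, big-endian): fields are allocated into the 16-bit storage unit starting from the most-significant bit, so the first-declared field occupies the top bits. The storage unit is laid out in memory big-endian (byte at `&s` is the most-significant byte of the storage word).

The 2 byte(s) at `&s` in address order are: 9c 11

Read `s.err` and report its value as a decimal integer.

[0]=0x9c [1]=0x11 (big-endian) → word 0x9c11
err [12+:4] = (word>>12) & 0xf = 9  ←
slot [10+:2] = (word>>10) & 0x3 = 3
cnt [0+:10] = (word>>0) & 0x3ff = 17

9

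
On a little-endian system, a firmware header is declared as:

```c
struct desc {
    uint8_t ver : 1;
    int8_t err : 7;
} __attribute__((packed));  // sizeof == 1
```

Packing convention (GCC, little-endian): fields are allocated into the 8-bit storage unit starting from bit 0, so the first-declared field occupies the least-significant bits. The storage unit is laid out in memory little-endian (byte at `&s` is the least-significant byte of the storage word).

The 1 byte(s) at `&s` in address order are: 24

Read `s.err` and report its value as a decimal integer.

18

[0]=0x24 (little-endian) → word 0x24
ver:1 @ bit 0 → (0x24>>0)&0x1 = 0x0
err:7 @ bit 1 → (0x24>>1)&0x7f = 0x12  ←
err signed 7b, MSB=0: value = 18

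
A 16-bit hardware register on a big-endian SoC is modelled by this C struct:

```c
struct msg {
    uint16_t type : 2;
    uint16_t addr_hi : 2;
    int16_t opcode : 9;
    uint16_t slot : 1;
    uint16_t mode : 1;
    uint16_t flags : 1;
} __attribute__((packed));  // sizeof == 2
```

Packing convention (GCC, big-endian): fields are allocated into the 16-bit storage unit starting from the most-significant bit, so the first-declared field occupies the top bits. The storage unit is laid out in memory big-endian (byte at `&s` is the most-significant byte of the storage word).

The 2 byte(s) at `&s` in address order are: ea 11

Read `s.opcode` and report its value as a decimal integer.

[0]=0xea [1]=0x11 (big-endian) → word 0xea11
type:2 @ bit 14 → (0xea11>>14)&0x3 = 0x3
addr_hi:2 @ bit 12 → (0xea11>>12)&0x3 = 0x2
opcode:9 @ bit 3 → (0xea11>>3)&0x1ff = 0x142  ←
slot:1 @ bit 2 → (0xea11>>2)&0x1 = 0x0
mode:1 @ bit 1 → (0xea11>>1)&0x1 = 0x0
flags:1 @ bit 0 → (0xea11>>0)&0x1 = 0x1
opcode signed 9b, MSB=1: 322 - 512 = -190

-190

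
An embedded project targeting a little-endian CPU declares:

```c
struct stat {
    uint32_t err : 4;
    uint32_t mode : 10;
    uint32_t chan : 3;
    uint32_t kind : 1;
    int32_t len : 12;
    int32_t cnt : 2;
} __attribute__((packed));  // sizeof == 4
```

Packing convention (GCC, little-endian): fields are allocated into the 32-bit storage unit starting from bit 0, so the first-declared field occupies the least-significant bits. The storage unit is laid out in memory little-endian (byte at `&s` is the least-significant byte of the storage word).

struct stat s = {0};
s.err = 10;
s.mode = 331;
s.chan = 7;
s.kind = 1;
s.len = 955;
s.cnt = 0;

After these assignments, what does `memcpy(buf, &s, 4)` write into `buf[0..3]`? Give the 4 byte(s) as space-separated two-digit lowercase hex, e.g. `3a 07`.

[0+:4] err=10 & 0xf = 0xa; word=0x0000000a
[4+:10] mode=331 & 0x3ff = 0x14b; word=0x000014ba
[14+:3] chan=7 & 0x7 = 0x7; word=0x0001d4ba
[17+:1] kind=1 & 0x1 = 0x1; word=0x0003d4ba
[18+:12] len=955 & 0xfff = 0x3bb; word=0x0eefd4ba
[30+:2] cnt=0 & 0x3 = 0x0; word=0x0eefd4ba
word = 0x0eefd4ba → little-endian bytes:
  [0]=0xba  [1]=0xd4  [2]=0xef  [3]=0x0e

ba d4 ef 0e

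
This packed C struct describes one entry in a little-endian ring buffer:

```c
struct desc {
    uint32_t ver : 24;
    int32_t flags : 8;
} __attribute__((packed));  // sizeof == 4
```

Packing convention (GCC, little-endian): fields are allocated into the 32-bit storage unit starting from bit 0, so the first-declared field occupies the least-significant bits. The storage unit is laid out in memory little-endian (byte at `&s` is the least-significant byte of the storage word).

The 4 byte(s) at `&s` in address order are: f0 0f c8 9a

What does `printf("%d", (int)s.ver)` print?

13111280

[0]=0xf0 [1]=0x0f [2]=0xc8 [3]=0x9a (little-endian) → word 0x9ac80ff0
ver:24 @ bit 0 → (0x9ac80ff0>>0)&0xffffff = 0xc80ff0  ←
flags:8 @ bit 24 → (0x9ac80ff0>>24)&0xff = 0x9a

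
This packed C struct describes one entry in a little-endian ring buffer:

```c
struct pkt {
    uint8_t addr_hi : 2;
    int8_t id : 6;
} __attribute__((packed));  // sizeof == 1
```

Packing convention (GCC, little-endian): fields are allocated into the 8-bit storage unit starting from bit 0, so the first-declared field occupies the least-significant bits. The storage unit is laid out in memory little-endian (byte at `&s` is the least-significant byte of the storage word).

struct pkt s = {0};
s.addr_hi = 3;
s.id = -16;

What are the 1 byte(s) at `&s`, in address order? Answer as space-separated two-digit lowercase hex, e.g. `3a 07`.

c3

addr_hi:2 = 3 → 0x3 << 0 → word 0x03
id:6 = -16 → 0x30 << 2 → word 0xc3
word = 0xc3 → little-endian bytes:
  [0]=0xc3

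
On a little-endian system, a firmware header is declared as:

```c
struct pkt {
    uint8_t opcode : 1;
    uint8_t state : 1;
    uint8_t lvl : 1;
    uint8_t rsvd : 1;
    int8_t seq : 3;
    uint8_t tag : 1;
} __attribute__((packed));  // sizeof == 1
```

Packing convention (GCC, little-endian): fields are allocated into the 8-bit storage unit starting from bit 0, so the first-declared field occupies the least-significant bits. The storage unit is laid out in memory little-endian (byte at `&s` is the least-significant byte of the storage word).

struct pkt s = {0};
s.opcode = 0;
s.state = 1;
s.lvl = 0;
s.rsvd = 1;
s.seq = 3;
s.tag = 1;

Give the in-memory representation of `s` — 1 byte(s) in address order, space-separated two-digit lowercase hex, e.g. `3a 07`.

[0+:1] opcode=0 & 0x1 = 0x0; word=0x00
[1+:1] state=1 & 0x1 = 0x1; word=0x02
[2+:1] lvl=0 & 0x1 = 0x0; word=0x02
[3+:1] rsvd=1 & 0x1 = 0x1; word=0x0a
[4+:3] seq=3 & 0x7 = 0x3; word=0x3a
[7+:1] tag=1 & 0x1 = 0x1; word=0xba
word = 0xba → little-endian bytes:
  [0]=0xba

ba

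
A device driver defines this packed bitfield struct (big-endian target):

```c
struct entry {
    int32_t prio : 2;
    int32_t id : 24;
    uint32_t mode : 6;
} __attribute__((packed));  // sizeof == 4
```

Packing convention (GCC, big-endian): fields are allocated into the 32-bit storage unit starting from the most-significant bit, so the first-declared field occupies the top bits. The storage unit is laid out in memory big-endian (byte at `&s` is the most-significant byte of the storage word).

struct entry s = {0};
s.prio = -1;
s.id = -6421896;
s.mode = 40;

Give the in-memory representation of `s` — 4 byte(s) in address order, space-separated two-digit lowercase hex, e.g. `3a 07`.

e7 80 9e 28

prio:2 = -1 → 0x3 << 30 → word 0xc0000000
id:24 = -6421896 → 0x9e0278 << 6 → word 0xe7809e00
mode:6 = 40 → 0x28 << 0 → word 0xe7809e28
word = 0xe7809e28 → big-endian bytes:
  [0]=0xe7  [1]=0x80  [2]=0x9e  [3]=0x28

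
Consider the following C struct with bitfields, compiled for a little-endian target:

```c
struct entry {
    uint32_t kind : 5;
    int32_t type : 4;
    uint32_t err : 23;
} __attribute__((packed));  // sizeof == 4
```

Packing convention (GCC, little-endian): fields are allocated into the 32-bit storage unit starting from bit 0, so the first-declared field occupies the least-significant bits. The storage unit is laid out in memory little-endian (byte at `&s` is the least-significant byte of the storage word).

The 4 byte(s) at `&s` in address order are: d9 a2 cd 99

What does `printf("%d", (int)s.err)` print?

5039825

[0]=0xd9 [1]=0xa2 [2]=0xcd [3]=0x99 (little-endian) → word 0x99cda2d9
kind [0+:5] = (word>>0) & 0x1f = 25
type [5+:4] = (word>>5) & 0xf = 6
err [9+:23] = (word>>9) & 0x7fffff = 5039825  ←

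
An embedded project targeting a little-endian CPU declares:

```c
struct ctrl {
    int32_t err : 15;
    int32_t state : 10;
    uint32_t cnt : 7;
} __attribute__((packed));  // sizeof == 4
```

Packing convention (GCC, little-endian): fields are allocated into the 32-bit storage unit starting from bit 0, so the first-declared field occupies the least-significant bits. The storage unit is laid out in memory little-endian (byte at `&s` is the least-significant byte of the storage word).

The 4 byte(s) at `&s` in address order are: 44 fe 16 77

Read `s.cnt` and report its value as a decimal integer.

59

[0]=0x44 [1]=0xfe [2]=0x16 [3]=0x77 (little-endian) → word 0x7716fe44
err:15 @ bit 0 → (0x7716fe44>>0)&0x7fff = 0x7e44
state:10 @ bit 15 → (0x7716fe44>>15)&0x3ff = 0x22d
cnt:7 @ bit 25 → (0x7716fe44>>25)&0x7f = 0x3b  ←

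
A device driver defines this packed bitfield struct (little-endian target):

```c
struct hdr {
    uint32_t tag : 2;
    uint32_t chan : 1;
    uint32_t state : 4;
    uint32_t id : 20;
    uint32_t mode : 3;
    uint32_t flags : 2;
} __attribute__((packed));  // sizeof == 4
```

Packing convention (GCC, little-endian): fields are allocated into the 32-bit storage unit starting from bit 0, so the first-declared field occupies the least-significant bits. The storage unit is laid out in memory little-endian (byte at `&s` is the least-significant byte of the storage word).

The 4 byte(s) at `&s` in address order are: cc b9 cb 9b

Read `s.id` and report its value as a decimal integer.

497523

[0]=0xcc [1]=0xb9 [2]=0xcb [3]=0x9b (little-endian) → word 0x9bcbb9cc
tag:2 @ bit 0 → (0x9bcbb9cc>>0)&0x3 = 0x0
chan:1 @ bit 2 → (0x9bcbb9cc>>2)&0x1 = 0x1
state:4 @ bit 3 → (0x9bcbb9cc>>3)&0xf = 0x9
id:20 @ bit 7 → (0x9bcbb9cc>>7)&0xfffff = 0x79773  ←
mode:3 @ bit 27 → (0x9bcbb9cc>>27)&0x7 = 0x3
flags:2 @ bit 30 → (0x9bcbb9cc>>30)&0x3 = 0x2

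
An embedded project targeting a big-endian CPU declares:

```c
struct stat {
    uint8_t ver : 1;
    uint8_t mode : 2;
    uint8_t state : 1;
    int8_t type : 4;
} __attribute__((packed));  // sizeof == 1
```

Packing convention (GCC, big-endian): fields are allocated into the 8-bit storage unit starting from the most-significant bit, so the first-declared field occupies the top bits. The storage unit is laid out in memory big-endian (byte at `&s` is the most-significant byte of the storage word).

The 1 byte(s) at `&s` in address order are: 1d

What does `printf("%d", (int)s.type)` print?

-3

[0]=0x1d (big-endian) → word 0x1d
ver:1 @ bit 7 → (0x1d>>7)&0x1 = 0x0
mode:2 @ bit 5 → (0x1d>>5)&0x3 = 0x0
state:1 @ bit 4 → (0x1d>>4)&0x1 = 0x1
type:4 @ bit 0 → (0x1d>>0)&0xf = 0xd  ←
type signed 4b, MSB=1: 13 - 16 = -3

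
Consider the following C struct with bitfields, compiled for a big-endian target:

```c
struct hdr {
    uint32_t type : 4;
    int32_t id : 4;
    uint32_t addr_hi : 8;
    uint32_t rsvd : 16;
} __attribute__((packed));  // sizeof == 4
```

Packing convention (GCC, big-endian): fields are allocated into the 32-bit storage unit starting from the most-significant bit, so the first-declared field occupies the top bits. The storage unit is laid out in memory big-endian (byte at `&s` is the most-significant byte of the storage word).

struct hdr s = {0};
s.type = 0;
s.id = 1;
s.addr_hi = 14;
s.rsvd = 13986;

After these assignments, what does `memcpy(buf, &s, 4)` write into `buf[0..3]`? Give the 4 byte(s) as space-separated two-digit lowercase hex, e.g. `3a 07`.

01 0e 36 a2

type (4b) val=0 bits=0x0 at bit 28: 0x00000000
id (4b) val=1 bits=0x1 at bit 24: 0x01000000
addr_hi (8b) val=14 bits=0xe at bit 16: 0x010e0000
rsvd (16b) val=13986 bits=0x36a2 at bit 0: 0x010e36a2
word = 0x010e36a2 → big-endian bytes:
  [0]=0x01  [1]=0x0e  [2]=0x36  [3]=0xa2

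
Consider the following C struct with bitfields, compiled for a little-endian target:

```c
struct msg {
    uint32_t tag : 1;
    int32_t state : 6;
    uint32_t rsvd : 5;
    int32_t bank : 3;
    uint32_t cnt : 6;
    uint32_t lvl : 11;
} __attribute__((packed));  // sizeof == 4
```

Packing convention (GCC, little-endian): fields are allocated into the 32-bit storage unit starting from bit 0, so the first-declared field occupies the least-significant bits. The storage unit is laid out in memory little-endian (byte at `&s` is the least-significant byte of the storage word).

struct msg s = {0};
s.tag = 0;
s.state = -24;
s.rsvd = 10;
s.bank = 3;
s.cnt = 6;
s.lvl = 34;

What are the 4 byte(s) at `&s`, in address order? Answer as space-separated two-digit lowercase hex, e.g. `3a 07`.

50 35 43 04

tag (1b) val=0 bits=0x0 at bit 0: 0x00000000
state (6b) val=-24 bits=0x28 at bit 1: 0x00000050
rsvd (5b) val=10 bits=0xa at bit 7: 0x00000550
bank (3b) val=3 bits=0x3 at bit 12: 0x00003550
cnt (6b) val=6 bits=0x6 at bit 15: 0x00033550
lvl (11b) val=34 bits=0x22 at bit 21: 0x04433550
word = 0x04433550 → little-endian bytes:
  [0]=0x50  [1]=0x35  [2]=0x43  [3]=0x04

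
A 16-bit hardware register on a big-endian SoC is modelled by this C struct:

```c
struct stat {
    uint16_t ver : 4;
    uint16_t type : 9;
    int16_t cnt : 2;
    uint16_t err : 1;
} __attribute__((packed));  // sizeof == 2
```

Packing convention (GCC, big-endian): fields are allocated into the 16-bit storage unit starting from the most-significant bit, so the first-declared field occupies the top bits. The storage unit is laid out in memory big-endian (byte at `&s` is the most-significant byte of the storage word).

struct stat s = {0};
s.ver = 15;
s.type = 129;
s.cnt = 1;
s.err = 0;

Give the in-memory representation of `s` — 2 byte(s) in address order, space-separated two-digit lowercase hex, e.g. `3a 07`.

[12+:4] ver=15 & 0xf = 0xf; word=0xf000
[3+:9] type=129 & 0x1ff = 0x81; word=0xf408
[1+:2] cnt=1 & 0x3 = 0x1; word=0xf40a
[0+:1] err=0 & 0x1 = 0x0; word=0xf40a
word = 0xf40a → big-endian bytes:
  [0]=0xf4  [1]=0x0a

f4 0a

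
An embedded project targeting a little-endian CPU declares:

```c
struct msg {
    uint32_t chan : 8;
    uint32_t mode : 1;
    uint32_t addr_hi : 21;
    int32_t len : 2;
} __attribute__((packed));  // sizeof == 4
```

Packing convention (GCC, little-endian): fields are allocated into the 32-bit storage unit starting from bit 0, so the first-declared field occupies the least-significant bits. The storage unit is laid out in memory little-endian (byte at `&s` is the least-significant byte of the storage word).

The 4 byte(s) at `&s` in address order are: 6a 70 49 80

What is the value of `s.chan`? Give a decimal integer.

106

[0]=0x6a [1]=0x70 [2]=0x49 [3]=0x80 (little-endian) → word 0x8049706a
chan [0+:8] = (word>>0) & 0xff = 106  ←
mode [8+:1] = (word>>8) & 0x1 = 0
addr_hi [9+:21] = (word>>9) & 0x1fffff = 9400
len [30+:2] = (word>>30) & 0x3 = 2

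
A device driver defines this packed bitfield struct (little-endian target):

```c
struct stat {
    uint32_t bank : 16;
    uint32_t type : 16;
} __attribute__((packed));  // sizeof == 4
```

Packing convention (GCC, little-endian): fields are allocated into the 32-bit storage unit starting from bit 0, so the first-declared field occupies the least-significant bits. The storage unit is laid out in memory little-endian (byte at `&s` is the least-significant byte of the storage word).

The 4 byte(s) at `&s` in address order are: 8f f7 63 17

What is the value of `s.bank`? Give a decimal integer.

[0]=0x8f [1]=0xf7 [2]=0x63 [3]=0x17 (little-endian) → word 0x1763f78f
bank:16 @ bit 0 → (0x1763f78f>>0)&0xffff = 0xf78f  ←
type:16 @ bit 16 → (0x1763f78f>>16)&0xffff = 0x1763

63375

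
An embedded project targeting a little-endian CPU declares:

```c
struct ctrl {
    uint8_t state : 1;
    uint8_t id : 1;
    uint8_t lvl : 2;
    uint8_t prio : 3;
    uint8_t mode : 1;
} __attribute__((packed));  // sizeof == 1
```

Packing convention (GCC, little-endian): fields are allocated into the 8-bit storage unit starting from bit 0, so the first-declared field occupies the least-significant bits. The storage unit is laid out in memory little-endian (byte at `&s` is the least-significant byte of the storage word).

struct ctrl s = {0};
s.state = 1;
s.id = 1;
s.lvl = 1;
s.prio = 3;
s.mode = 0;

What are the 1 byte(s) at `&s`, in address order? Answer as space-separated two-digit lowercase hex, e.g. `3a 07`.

37

state:1 = 1 → 0x1 << 0 → word 0x01
id:1 = 1 → 0x1 << 1 → word 0x03
lvl:2 = 1 → 0x1 << 2 → word 0x07
prio:3 = 3 → 0x3 << 4 → word 0x37
mode:1 = 0 → 0x0 << 7 → word 0x37
word = 0x37 → little-endian bytes:
  [0]=0x37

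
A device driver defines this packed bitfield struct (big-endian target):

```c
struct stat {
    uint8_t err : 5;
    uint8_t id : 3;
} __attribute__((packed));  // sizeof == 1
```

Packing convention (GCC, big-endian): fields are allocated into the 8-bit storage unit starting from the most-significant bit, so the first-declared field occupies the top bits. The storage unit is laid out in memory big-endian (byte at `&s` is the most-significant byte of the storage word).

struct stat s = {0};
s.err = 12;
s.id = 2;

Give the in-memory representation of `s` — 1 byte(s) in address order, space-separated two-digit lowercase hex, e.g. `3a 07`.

62

err:5 = 12 → 0xc << 3 → word 0x60
id:3 = 2 → 0x2 << 0 → word 0x62
word = 0x62 → big-endian bytes:
  [0]=0x62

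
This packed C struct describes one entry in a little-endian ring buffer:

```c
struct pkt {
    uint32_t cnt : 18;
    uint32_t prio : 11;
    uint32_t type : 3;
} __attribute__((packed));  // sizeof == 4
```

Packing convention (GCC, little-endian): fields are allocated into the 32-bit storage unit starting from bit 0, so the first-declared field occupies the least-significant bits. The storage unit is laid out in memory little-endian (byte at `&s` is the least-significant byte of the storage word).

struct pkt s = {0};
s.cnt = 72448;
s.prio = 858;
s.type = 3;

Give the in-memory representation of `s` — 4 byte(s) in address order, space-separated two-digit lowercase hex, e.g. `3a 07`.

00 1b 69 6d

cnt (18b) val=72448 bits=0x11b00 at bit 0: 0x00011b00
prio (11b) val=858 bits=0x35a at bit 18: 0x0d691b00
type (3b) val=3 bits=0x3 at bit 29: 0x6d691b00
word = 0x6d691b00 → little-endian bytes:
  [0]=0x00  [1]=0x1b  [2]=0x69  [3]=0x6d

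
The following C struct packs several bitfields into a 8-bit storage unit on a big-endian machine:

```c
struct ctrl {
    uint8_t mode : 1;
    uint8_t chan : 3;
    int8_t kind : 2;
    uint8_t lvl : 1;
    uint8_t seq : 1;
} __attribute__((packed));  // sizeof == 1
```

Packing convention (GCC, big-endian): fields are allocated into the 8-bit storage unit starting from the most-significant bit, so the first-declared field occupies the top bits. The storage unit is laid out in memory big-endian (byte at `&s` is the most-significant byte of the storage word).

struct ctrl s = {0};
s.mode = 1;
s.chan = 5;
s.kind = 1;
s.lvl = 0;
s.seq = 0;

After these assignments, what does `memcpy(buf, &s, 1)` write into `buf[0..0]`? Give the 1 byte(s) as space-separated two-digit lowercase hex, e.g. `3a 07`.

d4

[7+:1] mode=1 & 0x1 = 0x1; word=0x80
[4+:3] chan=5 & 0x7 = 0x5; word=0xd0
[2+:2] kind=1 & 0x3 = 0x1; word=0xd4
[1+:1] lvl=0 & 0x1 = 0x0; word=0xd4
[0+:1] seq=0 & 0x1 = 0x0; word=0xd4
word = 0xd4 → big-endian bytes:
  [0]=0xd4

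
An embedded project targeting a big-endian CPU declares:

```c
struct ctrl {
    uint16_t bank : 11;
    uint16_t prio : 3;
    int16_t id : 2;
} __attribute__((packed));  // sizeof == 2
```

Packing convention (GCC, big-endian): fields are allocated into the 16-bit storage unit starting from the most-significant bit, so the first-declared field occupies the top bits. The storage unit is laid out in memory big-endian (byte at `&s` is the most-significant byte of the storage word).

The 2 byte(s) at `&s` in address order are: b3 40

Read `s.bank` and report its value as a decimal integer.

1434

[0]=0xb3 [1]=0x40 (big-endian) → word 0xb340
bank:11 @ bit 5 → (0xb340>>5)&0x7ff = 0x59a  ←
prio:3 @ bit 2 → (0xb340>>2)&0x7 = 0x0
id:2 @ bit 0 → (0xb340>>0)&0x3 = 0x0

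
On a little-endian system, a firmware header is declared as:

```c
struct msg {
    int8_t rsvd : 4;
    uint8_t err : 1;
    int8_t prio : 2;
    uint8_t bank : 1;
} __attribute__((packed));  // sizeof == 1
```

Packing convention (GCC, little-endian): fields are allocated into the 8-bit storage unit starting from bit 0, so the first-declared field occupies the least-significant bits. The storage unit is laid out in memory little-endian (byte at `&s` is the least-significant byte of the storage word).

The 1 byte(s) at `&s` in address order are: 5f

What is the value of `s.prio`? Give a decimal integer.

-2

[0]=0x5f (little-endian) → word 0x5f
rsvd [0+:4] = (word>>0) & 0xf = 15
err [4+:1] = (word>>4) & 0x1 = 1
prio [5+:2] = (word>>5) & 0x3 = 2  ←
bank [7+:1] = (word>>7) & 0x1 = 0
prio signed 2b, MSB=1: 2 - 4 = -2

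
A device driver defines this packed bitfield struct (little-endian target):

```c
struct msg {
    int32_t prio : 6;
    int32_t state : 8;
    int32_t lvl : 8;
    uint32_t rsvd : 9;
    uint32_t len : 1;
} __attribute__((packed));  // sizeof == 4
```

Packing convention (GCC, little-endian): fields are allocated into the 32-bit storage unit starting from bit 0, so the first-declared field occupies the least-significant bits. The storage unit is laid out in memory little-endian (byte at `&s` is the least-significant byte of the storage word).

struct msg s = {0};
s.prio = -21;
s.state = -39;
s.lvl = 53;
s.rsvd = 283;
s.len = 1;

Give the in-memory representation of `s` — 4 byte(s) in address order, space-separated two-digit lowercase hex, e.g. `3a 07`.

prio (6b) val=-21 bits=0x2b at bit 0: 0x0000002b
state (8b) val=-39 bits=0xd9 at bit 6: 0x0000366b
lvl (8b) val=53 bits=0x35 at bit 14: 0x000d766b
rsvd (9b) val=283 bits=0x11b at bit 22: 0x46cd766b
len (1b) val=1 bits=0x1 at bit 31: 0xc6cd766b
word = 0xc6cd766b → little-endian bytes:
  [0]=0x6b  [1]=0x76  [2]=0xcd  [3]=0xc6

6b 76 cd c6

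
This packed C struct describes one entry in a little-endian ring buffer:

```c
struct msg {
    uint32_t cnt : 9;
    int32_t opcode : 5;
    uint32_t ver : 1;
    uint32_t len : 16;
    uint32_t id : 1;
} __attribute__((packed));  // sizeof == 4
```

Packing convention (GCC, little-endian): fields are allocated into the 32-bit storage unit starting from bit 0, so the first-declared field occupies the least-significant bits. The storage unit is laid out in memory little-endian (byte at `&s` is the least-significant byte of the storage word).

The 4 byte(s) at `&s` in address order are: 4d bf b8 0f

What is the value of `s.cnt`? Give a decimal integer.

333

[0]=0x4d [1]=0xbf [2]=0xb8 [3]=0x0f (little-endian) → word 0x0fb8bf4d
cnt:9 @ bit 0 → (0x0fb8bf4d>>0)&0x1ff = 0x14d  ←
opcode:5 @ bit 9 → (0x0fb8bf4d>>9)&0x1f = 0x1f
ver:1 @ bit 14 → (0x0fb8bf4d>>14)&0x1 = 0x0
len:16 @ bit 15 → (0x0fb8bf4d>>15)&0xffff = 0x1f71
id:1 @ bit 31 → (0x0fb8bf4d>>31)&0x1 = 0x0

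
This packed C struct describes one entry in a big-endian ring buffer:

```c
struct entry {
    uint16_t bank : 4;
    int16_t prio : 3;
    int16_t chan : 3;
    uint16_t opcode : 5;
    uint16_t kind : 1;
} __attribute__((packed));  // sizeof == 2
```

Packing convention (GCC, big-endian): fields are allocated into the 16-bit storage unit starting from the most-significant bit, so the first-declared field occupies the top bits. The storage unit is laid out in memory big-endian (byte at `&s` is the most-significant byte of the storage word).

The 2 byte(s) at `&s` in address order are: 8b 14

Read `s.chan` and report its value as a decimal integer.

-4

[0]=0x8b [1]=0x14 (big-endian) → word 0x8b14
bank:4 @ bit 12 → (0x8b14>>12)&0xf = 0x8
prio:3 @ bit 9 → (0x8b14>>9)&0x7 = 0x5
chan:3 @ bit 6 → (0x8b14>>6)&0x7 = 0x4  ←
opcode:5 @ bit 1 → (0x8b14>>1)&0x1f = 0xa
kind:1 @ bit 0 → (0x8b14>>0)&0x1 = 0x0
chan signed 3b, MSB=1: 4 - 8 = -4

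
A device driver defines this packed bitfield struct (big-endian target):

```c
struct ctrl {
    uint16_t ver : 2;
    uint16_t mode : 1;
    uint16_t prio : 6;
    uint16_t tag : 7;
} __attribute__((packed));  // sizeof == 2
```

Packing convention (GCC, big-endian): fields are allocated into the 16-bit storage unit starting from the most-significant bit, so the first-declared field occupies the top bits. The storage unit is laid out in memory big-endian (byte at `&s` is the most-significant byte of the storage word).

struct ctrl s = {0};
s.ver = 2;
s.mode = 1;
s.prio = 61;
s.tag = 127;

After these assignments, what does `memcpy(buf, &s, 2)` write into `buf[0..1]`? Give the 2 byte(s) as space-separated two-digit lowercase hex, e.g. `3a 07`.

be ff

ver (2b) val=2 bits=0x2 at bit 14: 0x8000
mode (1b) val=1 bits=0x1 at bit 13: 0xa000
prio (6b) val=61 bits=0x3d at bit 7: 0xbe80
tag (7b) val=127 bits=0x7f at bit 0: 0xbeff
word = 0xbeff → big-endian bytes:
  [0]=0xbe  [1]=0xff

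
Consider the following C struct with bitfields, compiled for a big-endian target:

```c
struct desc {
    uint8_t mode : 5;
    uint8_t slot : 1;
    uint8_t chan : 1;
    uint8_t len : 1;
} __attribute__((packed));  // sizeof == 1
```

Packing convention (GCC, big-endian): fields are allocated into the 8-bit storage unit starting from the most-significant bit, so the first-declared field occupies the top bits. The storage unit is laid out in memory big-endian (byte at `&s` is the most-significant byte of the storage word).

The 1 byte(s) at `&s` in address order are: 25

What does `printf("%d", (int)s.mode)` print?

4

[0]=0x25 (big-endian) → word 0x25
mode [3+:5] = (word>>3) & 0x1f = 4  ←
slot [2+:1] = (word>>2) & 0x1 = 1
chan [1+:1] = (word>>1) & 0x1 = 0
len [0+:1] = (word>>0) & 0x1 = 1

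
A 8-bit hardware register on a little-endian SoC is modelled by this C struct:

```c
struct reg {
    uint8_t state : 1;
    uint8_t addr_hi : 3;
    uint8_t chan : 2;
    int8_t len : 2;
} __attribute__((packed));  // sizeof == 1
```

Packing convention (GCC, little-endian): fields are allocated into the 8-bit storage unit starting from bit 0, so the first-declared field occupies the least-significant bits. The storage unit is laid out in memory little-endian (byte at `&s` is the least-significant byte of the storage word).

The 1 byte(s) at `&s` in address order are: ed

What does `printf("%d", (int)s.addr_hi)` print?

[0]=0xed (little-endian) → word 0xed
state:1 @ bit 0 → (0xed>>0)&0x1 = 0x1
addr_hi:3 @ bit 1 → (0xed>>1)&0x7 = 0x6  ←
chan:2 @ bit 4 → (0xed>>4)&0x3 = 0x2
len:2 @ bit 6 → (0xed>>6)&0x3 = 0x3

6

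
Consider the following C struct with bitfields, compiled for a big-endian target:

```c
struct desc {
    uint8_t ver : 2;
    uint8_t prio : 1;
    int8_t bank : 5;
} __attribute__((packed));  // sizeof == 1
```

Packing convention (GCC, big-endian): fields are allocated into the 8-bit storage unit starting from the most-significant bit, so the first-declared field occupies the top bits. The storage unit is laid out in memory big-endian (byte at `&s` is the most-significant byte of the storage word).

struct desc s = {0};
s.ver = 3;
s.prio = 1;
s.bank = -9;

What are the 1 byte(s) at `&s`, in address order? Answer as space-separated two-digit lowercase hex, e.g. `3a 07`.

ver:2 = 3 → 0x3 << 6 → word 0xc0
prio:1 = 1 → 0x1 << 5 → word 0xe0
bank:5 = -9 → 0x17 << 0 → word 0xf7
word = 0xf7 → big-endian bytes:
  [0]=0xf7

f7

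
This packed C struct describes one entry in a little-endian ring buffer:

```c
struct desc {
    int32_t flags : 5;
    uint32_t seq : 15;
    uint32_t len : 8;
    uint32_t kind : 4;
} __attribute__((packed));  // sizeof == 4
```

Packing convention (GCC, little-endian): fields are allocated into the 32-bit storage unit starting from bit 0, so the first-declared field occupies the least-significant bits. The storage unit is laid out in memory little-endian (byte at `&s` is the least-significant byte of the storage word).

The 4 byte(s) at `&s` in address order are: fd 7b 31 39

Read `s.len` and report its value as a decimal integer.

147

[0]=0xfd [1]=0x7b [2]=0x31 [3]=0x39 (little-endian) → word 0x39317bfd
flags:5 @ bit 0 → (0x39317bfd>>0)&0x1f = 0x1d
seq:15 @ bit 5 → (0x39317bfd>>5)&0x7fff = 0xbdf
len:8 @ bit 20 → (0x39317bfd>>20)&0xff = 0x93  ←
kind:4 @ bit 28 → (0x39317bfd>>28)&0xf = 0x3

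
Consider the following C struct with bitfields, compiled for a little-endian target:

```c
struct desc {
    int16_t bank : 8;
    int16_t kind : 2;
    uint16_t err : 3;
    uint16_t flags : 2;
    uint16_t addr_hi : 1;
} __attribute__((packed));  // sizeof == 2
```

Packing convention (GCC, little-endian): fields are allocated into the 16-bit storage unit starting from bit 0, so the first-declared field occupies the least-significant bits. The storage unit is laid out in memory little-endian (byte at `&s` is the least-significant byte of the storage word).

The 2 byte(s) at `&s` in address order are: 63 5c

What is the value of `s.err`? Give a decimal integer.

7

[0]=0x63 [1]=0x5c (little-endian) → word 0x5c63
bank [0+:8] = (word>>0) & 0xff = 99
kind [8+:2] = (word>>8) & 0x3 = 0
err [10+:3] = (word>>10) & 0x7 = 7  ←
flags [13+:2] = (word>>13) & 0x3 = 2
addr_hi [15+:1] = (word>>15) & 0x1 = 0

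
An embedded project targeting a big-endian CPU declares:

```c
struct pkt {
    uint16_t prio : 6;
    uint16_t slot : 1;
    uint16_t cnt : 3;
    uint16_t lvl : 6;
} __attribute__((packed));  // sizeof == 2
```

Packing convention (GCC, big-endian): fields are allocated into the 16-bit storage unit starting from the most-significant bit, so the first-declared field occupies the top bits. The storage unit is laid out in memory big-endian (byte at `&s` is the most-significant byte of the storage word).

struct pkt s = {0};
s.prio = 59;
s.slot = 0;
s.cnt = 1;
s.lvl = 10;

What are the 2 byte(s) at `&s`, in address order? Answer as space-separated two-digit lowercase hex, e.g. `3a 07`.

ec 4a

prio (6b) val=59 bits=0x3b at bit 10: 0xec00
slot (1b) val=0 bits=0x0 at bit 9: 0xec00
cnt (3b) val=1 bits=0x1 at bit 6: 0xec40
lvl (6b) val=10 bits=0xa at bit 0: 0xec4a
word = 0xec4a → big-endian bytes:
  [0]=0xec  [1]=0x4a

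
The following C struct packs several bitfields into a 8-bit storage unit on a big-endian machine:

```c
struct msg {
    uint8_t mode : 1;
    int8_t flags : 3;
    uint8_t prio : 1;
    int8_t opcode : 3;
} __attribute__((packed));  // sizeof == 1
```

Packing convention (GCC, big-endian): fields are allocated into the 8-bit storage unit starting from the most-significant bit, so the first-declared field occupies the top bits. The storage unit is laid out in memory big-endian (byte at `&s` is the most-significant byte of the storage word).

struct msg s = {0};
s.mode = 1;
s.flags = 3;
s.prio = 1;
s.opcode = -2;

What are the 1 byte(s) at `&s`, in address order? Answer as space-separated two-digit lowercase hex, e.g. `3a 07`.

be

mode:1 = 1 → 0x1 << 7 → word 0x80
flags:3 = 3 → 0x3 << 4 → word 0xb0
prio:1 = 1 → 0x1 << 3 → word 0xb8
opcode:3 = -2 → 0x6 << 0 → word 0xbe
word = 0xbe → big-endian bytes:
  [0]=0xbe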